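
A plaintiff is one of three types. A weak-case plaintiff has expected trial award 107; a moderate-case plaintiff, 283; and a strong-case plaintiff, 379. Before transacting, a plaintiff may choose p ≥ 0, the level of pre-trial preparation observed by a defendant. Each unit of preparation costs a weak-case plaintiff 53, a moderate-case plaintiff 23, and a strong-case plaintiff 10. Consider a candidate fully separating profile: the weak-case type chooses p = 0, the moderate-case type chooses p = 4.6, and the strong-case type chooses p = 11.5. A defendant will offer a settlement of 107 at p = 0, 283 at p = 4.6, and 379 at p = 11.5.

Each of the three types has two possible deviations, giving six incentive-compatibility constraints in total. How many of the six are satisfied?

6

Moderate-case (own payoff 283 − 23×4.6 = 177.2): to p=0 gives 107 → no gain ✓; to p=11.5 gives 379 − 23×11.5 = 114.5 → no gain ✓.
Strong-case (own payoff 379 − 10×11.5 = 264): to p=0 gives 107 → no gain ✓; to p=4.6 gives 283 − 10×4.6 = 237 → no gain ✓.
Weak-case (own payoff 107): to p=4.6 gives 283 − 53×4.6 = 39.2 → no gain ✓; to p=11.5 gives 379 − 53×11.5 = -230.5 → no gain ✓.
6 of the 6 constraints hold; this profile is a separating equilibrium.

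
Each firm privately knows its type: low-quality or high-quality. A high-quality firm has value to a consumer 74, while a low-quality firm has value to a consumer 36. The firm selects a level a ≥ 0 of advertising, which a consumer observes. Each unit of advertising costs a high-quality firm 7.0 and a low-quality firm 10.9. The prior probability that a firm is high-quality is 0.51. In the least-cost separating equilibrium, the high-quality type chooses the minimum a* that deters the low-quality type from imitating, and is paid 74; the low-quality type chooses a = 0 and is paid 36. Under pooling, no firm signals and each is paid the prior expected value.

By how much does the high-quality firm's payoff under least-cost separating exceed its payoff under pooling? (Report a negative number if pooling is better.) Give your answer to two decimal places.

Least-cost separating signal: a* solves 36 = 74 − 10.9·a*, so a* = (74 − 36)/10.9 ≈ 3.4862.
High-quality type's separating payoff: 74 − 7.0 × a* = 74 − 7.0 × (74 − 36)/10.9 = 74 − 266/10.9 ≈ 49.5963.
Pooling payoff: 0.51 × 74 + 0.49 × 36 = 55.38.
Difference: 49.5963 − 55.38 = -5.7837, i.e. -5.78 to two decimal places.
The high-quality type would prefer the pooling outcome.

-5.78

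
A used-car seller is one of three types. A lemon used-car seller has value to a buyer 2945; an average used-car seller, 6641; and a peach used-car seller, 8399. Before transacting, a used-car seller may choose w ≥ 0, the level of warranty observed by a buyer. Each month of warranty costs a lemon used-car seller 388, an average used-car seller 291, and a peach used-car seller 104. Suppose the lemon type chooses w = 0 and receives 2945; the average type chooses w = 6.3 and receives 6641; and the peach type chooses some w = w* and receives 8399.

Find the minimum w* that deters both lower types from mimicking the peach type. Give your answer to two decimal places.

14.06

Lemon type (on-path payoff 2945) won't mimic when 2945 ≥ 8399 − 388·w*, i.e. w* ≥ 14.06.
Average type (on-path payoff 6641 − 291×6.3 = 4807.7) won't mimic when 4807.7 ≥ 8399 − 291·w*, i.e. w* ≥ 12.34.
Both must hold, so w* = max(14.06, 12.34) = 14.06. The lemon type's constraint binds.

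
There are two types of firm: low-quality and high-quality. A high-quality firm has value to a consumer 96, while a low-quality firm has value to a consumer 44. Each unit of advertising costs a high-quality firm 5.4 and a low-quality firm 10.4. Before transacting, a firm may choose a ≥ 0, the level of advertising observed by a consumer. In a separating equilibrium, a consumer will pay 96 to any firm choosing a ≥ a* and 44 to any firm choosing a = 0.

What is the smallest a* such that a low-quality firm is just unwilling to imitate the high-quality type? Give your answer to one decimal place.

5.0

A low-quality firm choosing a = 0 receives 44.
Imitating at a* instead would pay 96 at cost 10.4·a*, netting 96 − 10.4·a*.
Indifference: 44 = 96 − 10.4·a*, so a* = (96 − 44) / 10.4 = 5.0.
This is the low-quality type's binding incentive-compatibility constraint; any a ≥ 5.0 sustains separation on that side.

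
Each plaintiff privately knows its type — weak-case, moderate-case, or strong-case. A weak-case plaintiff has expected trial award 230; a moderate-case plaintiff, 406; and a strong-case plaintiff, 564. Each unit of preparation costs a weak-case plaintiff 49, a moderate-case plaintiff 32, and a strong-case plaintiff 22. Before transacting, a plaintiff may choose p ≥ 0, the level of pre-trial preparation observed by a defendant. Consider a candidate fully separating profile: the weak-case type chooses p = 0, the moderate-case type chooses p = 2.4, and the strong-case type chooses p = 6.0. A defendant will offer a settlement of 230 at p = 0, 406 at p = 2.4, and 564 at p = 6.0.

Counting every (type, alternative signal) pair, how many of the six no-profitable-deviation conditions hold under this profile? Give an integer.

Weak-case (own payoff 230): to p=2.4 gives 406 − 49×2.4 = 288.4 → profitable ✗; to p=6.0 gives 564 − 49×6.0 = 270 → profitable ✗.
Strong-case (own payoff 564 − 22×6.0 = 432): to p=0 gives 230 → no gain ✓; to p=2.4 gives 406 − 22×2.4 = 353.2 → no gain ✓.
Moderate-case (own payoff 406 − 32×2.4 = 329.2): to p=0 gives 230 → no gain ✓; to p=6.0 gives 564 − 32×6.0 = 372 → profitable ✗.
3 of the 6 constraints hold; not an equilibrium.

3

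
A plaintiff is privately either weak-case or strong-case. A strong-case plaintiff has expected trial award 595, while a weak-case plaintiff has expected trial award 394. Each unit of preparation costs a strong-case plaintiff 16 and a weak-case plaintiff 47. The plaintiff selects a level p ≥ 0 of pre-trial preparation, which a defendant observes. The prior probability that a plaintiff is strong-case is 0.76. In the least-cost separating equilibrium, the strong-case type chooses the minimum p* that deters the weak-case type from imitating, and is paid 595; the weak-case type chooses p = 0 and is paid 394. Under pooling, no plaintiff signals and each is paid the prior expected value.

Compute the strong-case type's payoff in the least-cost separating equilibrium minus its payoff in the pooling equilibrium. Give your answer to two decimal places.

Least-cost separating signal: p* solves 394 = 595 − 47·p*, so p* = (595 − 394)/47 ≈ 4.2766.
Strong-case type's separating payoff: 595 − 16 × p* = 595 − 16 × (595 − 394)/47 = 595 − 3216/47 ≈ 526.5745.
Pooling payoff: 0.76 × 595 + 0.24 × 394 = 546.76.
Difference: 526.5745 − 546.76 = -20.1855, i.e. -20.19 to two decimal places.
The strong-case type would prefer the pooling outcome.

-20.19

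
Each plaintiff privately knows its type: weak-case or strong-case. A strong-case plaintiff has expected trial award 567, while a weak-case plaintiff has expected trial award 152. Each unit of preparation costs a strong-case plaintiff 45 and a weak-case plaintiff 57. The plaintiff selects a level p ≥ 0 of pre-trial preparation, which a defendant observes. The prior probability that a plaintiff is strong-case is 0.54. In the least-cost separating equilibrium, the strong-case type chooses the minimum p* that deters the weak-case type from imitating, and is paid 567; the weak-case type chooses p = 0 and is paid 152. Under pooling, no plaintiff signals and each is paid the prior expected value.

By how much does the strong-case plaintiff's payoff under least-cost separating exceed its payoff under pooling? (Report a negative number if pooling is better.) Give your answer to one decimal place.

-136.7

Least-cost separating signal: p* solves 152 = 567 − 57·p*, so p* = (567 − 152)/57 ≈ 7.2807.
Strong-case type's separating payoff: 567 − 45 × p* = 567 − 45 × (567 − 152)/57 = 567 − 18675/57 ≈ 239.368.
Pooling payoff: 0.54 × 567 + 0.46 × 152 = 376.1.
Difference: 239.368 − 376.1 = -136.732, i.e. -136.7 to one decimal place.
The strong-case type would prefer the pooling outcome.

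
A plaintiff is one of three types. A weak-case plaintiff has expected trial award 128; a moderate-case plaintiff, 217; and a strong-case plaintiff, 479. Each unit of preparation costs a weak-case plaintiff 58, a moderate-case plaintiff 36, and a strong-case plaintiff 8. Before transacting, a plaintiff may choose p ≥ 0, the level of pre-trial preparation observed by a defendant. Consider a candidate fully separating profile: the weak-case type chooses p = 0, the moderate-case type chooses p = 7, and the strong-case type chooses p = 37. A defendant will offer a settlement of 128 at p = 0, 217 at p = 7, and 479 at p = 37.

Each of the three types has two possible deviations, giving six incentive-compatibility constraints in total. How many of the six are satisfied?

5

Moderate-case (own payoff 217 − 36×7 = -35): to p=0 gives 128 → profitable ✗; to p=37 gives 479 − 36×37 = -853 → no gain ✓.
Weak-case (own payoff 128): to p=7 gives 217 − 58×7 = -189 → no gain ✓; to p=37 gives 479 − 58×37 = -1667 → no gain ✓.
Strong-case (own payoff 479 − 8×37 = 183): to p=0 gives 128 → no gain ✓; to p=7 gives 217 − 8×7 = 161 → no gain ✓.
5 of the 6 constraints hold; not an equilibrium.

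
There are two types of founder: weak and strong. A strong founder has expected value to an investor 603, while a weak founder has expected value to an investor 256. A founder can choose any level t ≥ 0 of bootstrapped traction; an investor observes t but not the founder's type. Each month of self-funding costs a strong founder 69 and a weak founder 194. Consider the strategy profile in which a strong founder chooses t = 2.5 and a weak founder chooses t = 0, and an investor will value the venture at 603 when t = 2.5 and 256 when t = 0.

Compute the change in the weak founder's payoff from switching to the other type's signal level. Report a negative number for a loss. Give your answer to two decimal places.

-138.00

Playing t = 0 the weak founder receives 256.
Deviating to t = 2.5 brings payment 603 at cost 194 × 2.5 = 485, netting 118.
Gain from deviating: 118 − 256 = -138.00.
The gain is negative, so the weak type's incentive-compatibility constraint is satisfied.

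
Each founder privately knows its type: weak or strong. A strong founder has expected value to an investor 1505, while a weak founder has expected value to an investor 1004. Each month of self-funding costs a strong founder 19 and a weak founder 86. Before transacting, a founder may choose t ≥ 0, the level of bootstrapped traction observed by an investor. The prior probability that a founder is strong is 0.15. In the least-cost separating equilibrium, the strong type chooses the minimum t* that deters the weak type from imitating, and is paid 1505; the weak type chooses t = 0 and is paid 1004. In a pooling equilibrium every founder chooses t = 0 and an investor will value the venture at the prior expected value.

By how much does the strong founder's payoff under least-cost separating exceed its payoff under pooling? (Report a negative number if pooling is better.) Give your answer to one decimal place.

Least-cost separating signal: t* solves 1004 = 1505 − 86·t*, so t* = (1505 − 1004)/86 ≈ 5.8256.
Strong type's separating payoff: 1505 − 19 × t* = 1505 − 19 × (1505 − 1004)/86 = 1505 − 9519/86 ≈ 1394.314.
Pooling payoff: 0.15 × 1505 + 0.85 × 1004 = 1079.15.
Difference: 1394.314 − 1079.15 = 315.164, i.e. 315.2 to one decimal place.
The strong type prefers to separate.

315.2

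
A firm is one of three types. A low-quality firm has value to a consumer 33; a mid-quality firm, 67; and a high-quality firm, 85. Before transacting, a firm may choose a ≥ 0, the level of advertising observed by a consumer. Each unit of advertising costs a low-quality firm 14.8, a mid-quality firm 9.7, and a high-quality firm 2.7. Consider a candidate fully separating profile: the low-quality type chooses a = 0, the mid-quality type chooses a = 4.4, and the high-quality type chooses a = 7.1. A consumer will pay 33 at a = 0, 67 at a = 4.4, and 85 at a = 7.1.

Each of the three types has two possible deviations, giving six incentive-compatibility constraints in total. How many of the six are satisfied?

5

Low-quality (own payoff 33): to a=4.4 gives 67 − 14.8×4.4 = 1.88 → no gain ✓; to a=7.1 gives 85 − 14.8×7.1 = -20.08 → no gain ✓.
Mid-quality (own payoff 67 − 9.7×4.4 = 24.32): to a=0 gives 33 → profitable ✗; to a=7.1 gives 85 − 9.7×7.1 = 16.13 → no gain ✓.
High-quality (own payoff 85 − 2.7×7.1 = 65.83): to a=0 gives 33 → no gain ✓; to a=4.4 gives 67 − 2.7×4.4 = 55.12 → no gain ✓.
5 of the 6 constraints hold; not an equilibrium.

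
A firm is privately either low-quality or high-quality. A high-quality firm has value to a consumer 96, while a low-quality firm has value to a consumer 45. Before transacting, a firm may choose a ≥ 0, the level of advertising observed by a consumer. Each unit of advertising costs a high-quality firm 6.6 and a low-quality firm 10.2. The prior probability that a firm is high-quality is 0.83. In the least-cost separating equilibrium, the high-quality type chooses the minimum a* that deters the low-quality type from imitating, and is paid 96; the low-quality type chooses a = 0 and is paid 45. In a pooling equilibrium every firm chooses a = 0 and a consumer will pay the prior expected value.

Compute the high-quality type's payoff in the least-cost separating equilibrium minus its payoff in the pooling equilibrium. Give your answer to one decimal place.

-24.3

Least-cost separating signal: a* solves 45 = 96 − 10.2·a*, so a* = (96 − 45)/10.2 = 5.
High-quality type's separating payoff: 96 − 6.6 × a* = 96 − 6.6 × (96 − 45)/10.2 = 96 − 336.6/10.2 = 63.
Pooling payoff: 0.83 × 96 + 0.17 × 45 = 87.33.
Difference: 63 − 87.33 = -24.33, i.e. -24.3 to one decimal place.
The high-quality type would prefer the pooling outcome.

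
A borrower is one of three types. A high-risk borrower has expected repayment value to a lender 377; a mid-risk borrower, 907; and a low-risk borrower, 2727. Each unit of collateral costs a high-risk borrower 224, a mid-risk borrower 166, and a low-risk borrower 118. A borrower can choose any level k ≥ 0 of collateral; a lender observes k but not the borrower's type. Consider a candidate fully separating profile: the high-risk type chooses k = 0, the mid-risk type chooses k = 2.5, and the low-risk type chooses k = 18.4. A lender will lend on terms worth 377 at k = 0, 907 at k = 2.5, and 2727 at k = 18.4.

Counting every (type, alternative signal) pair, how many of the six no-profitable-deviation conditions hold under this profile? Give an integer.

Mid-risk (own payoff 907 − 166×2.5 = 492): to k=0 gives 377 → no gain ✓; to k=18.4 gives 2727 − 166×18.4 = -327.4 → no gain ✓.
High-risk (own payoff 377): to k=2.5 gives 907 − 224×2.5 = 347 → no gain ✓; to k=18.4 gives 2727 − 224×18.4 = -1394.6 → no gain ✓.
Low-risk (own payoff 2727 − 118×18.4 = 555.8): to k=0 gives 377 → no gain ✓; to k=2.5 gives 907 − 118×2.5 = 612 → profitable ✗.
5 of the 6 constraints hold; not an equilibrium.

5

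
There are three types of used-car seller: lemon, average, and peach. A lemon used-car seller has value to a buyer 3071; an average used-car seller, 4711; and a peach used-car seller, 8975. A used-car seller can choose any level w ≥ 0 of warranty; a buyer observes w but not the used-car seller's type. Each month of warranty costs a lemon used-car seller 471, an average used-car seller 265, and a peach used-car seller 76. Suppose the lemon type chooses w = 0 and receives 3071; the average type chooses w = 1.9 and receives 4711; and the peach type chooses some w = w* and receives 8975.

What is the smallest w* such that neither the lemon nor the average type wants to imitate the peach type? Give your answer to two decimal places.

Average type (on-path payoff 4711 − 265×1.9 = 4207.5) won't mimic when 4207.5 ≥ 8975 − 265·w*, i.e. w* ≥ 17.99.
Lemon type (on-path payoff 3071) won't mimic when 3071 ≥ 8975 − 471·w*, i.e. w* ≥ 12.54.
Both must hold, so w* = max(12.54, 17.99) = 17.99. The average type's constraint binds.

17.99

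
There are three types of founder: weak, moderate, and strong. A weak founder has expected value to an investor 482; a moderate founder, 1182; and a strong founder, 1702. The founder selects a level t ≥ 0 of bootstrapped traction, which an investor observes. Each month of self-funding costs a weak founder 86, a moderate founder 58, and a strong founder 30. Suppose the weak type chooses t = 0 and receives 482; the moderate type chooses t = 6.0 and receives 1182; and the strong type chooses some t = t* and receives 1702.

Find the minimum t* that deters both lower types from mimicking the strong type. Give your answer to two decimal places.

Moderate type (on-path payoff 1182 − 58×6.0 = 834) won't mimic when 834 ≥ 1702 − 58·t*, i.e. t* ≥ 14.97.
Weak type (on-path payoff 482) won't mimic when 482 ≥ 1702 − 86·t*, i.e. t* ≥ 14.19.
Both must hold, so t* = max(14.19, 14.97) = 14.97. The moderate type's constraint binds.

14.97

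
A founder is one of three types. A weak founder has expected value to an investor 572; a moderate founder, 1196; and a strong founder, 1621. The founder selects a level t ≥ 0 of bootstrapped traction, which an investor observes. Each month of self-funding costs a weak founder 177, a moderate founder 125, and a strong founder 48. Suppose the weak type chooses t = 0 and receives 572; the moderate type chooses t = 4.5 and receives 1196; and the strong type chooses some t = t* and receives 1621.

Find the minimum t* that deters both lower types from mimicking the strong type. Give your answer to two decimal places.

Weak type (on-path payoff 572) won't mimic when 572 ≥ 1621 − 177·t*, i.e. t* ≥ 5.93.
Moderate type (on-path payoff 1196 − 125×4.5 = 633.5) won't mimic when 633.5 ≥ 1621 − 125·t*, i.e. t* ≥ 7.90.
Both must hold, so t* = max(5.93, 7.90) = 7.90. The moderate type's constraint binds.

7.90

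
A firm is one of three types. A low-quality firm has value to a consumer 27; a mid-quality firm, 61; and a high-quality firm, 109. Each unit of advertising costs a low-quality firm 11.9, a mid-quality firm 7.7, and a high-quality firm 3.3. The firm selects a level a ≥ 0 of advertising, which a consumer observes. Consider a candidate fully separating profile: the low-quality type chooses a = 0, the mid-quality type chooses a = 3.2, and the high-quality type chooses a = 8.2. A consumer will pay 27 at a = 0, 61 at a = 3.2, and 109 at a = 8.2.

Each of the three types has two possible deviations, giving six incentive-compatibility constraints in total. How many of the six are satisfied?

5

Low-quality (own payoff 27): to a=3.2 gives 61 − 11.9×3.2 = 22.92 → no gain ✓; to a=8.2 gives 109 − 11.9×8.2 = 11.42 → no gain ✓.
Mid-quality (own payoff 61 − 7.7×3.2 = 36.36): to a=0 gives 27 → no gain ✓; to a=8.2 gives 109 − 7.7×8.2 = 45.86 → profitable ✗.
High-quality (own payoff 109 − 3.3×8.2 = 81.94): to a=0 gives 27 → no gain ✓; to a=3.2 gives 61 − 3.3×3.2 = 50.44 → no gain ✓.
5 of the 6 constraints hold; not an equilibrium.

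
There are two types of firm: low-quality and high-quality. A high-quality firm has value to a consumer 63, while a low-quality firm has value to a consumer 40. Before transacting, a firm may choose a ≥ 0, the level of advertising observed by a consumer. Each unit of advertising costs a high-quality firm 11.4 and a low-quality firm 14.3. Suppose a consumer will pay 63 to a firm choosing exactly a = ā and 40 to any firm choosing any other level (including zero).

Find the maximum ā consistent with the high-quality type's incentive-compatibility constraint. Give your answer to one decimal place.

Choosing ā yields the high-quality type 63 − 11.4·ā; choosing zero yields 40.
The high-quality type is indifferent at 63 − 11.4·ā = 40, i.e. ā = (63 − 40) / 11.4 ≈ 2.0.
For any ā above 2.0 the high-quality type would rather pool at zero, so separation collapses.

2.0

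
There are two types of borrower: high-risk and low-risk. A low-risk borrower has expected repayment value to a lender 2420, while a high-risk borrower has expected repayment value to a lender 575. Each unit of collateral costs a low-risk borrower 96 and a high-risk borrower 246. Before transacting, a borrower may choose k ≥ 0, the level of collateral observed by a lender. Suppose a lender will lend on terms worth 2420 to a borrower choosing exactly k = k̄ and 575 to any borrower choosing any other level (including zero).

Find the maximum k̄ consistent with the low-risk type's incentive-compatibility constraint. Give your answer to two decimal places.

19.22

Choosing k̄ yields the low-risk type 2420 − 96·k̄; choosing zero yields 575.
The low-risk type is indifferent at 2420 − 96·k̄ = 575, i.e. k̄ = (2420 − 575) / 96 ≈ 19.22.
For any k̄ above 19.22 the low-risk type would rather pool at zero, so separation collapses.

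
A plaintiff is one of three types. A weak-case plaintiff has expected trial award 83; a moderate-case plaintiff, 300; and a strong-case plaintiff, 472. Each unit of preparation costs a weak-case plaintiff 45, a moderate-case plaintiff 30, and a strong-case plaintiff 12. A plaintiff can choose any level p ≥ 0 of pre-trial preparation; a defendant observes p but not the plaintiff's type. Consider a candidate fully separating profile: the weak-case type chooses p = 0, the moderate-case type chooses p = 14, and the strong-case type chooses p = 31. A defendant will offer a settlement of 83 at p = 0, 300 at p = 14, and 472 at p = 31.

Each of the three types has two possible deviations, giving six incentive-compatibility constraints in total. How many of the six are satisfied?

4

Moderate-case (own payoff 300 − 30×14 = -120): to p=0 gives 83 → profitable ✗; to p=31 gives 472 − 30×31 = -458 → no gain ✓.
Strong-case (own payoff 472 − 12×31 = 100): to p=0 gives 83 → no gain ✓; to p=14 gives 300 − 12×14 = 132 → profitable ✗.
Weak-case (own payoff 83): to p=14 gives 300 − 45×14 = -330 → no gain ✓; to p=31 gives 472 − 45×31 = -923 → no gain ✓.
4 of the 6 constraints hold; not an equilibrium.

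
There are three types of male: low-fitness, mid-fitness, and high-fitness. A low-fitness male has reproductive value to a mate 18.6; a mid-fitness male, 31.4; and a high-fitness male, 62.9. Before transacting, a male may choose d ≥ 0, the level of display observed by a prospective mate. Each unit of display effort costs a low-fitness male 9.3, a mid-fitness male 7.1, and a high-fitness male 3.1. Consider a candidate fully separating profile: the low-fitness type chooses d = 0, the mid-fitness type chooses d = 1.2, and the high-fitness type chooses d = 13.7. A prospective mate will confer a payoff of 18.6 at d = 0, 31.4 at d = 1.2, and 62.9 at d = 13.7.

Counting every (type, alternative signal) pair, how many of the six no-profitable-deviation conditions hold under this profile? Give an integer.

4

High-fitness (own payoff 62.9 − 3.1×13.7 = 20.43): to d=0 gives 18.6 → no gain ✓; to d=1.2 gives 31.4 − 3.1×1.2 = 27.68 → profitable ✗.
Low-fitness (own payoff 18.6): to d=1.2 gives 31.4 − 9.3×1.2 = 20.24 → profitable ✗; to d=13.7 gives 62.9 − 9.3×13.7 = -64.51 → no gain ✓.
Mid-fitness (own payoff 31.4 − 7.1×1.2 = 22.88): to d=0 gives 18.6 → no gain ✓; to d=13.7 gives 62.9 − 7.1×13.7 = -34.37 → no gain ✓.
4 of the 6 constraints hold; not an equilibrium.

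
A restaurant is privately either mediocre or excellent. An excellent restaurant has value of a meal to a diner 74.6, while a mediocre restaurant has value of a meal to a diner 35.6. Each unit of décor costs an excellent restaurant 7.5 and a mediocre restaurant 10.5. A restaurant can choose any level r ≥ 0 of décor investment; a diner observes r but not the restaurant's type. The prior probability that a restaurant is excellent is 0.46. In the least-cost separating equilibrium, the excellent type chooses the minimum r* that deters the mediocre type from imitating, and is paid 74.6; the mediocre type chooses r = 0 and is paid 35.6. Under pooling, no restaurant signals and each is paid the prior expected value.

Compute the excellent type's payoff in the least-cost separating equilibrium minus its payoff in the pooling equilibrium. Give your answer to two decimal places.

-6.80

Least-cost separating signal: r* solves 35.6 = 74.6 − 10.5·r*, so r* = (74.6 − 35.6)/10.5 ≈ 3.7143.
Excellent type's separating payoff: 74.6 − 7.5 × r* = 74.6 − 7.5 × (74.6 − 35.6)/10.5 = 74.6 − 292.5/10.5 ≈ 46.7429.
Pooling payoff: 0.46 × 74.6 + 0.54 × 35.6 = 53.54.
Difference: 46.7429 − 53.54 = -6.7971, i.e. -6.80 to two decimal places.
The excellent type would prefer the pooling outcome.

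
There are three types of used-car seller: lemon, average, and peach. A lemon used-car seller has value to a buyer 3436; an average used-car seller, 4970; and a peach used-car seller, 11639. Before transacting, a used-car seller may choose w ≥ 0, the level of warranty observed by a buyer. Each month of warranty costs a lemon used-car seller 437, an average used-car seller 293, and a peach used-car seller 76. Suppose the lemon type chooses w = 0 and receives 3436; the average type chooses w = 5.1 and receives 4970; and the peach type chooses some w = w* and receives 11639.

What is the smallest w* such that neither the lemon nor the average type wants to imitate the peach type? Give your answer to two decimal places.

27.86

Lemon type (on-path payoff 3436) won't mimic when 3436 ≥ 11639 − 437·w*, i.e. w* ≥ 18.77.
Average type (on-path payoff 4970 − 293×5.1 = 3475.7) won't mimic when 3475.7 ≥ 11639 − 293·w*, i.e. w* ≥ 27.86.
Both must hold, so w* = max(18.77, 27.86) = 27.86. The average type's constraint binds.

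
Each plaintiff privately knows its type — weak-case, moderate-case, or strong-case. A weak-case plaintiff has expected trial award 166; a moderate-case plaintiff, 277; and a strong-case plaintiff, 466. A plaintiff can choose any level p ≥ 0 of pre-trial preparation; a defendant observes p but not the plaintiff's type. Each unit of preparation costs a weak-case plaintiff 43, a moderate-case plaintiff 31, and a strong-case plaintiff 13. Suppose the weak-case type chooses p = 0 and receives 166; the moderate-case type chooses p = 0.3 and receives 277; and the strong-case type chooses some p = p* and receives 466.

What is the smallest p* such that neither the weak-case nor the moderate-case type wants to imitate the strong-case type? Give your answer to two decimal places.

6.98

Weak-case type (on-path payoff 166) won't mimic when 166 ≥ 466 − 43·p*, i.e. p* ≥ 6.98.
Moderate-case type (on-path payoff 277 − 31×0.3 = 267.7) won't mimic when 267.7 ≥ 466 − 31·p*, i.e. p* ≥ 6.40.
Both must hold, so p* = max(6.98, 6.40) = 6.98. The weak-case type's constraint binds.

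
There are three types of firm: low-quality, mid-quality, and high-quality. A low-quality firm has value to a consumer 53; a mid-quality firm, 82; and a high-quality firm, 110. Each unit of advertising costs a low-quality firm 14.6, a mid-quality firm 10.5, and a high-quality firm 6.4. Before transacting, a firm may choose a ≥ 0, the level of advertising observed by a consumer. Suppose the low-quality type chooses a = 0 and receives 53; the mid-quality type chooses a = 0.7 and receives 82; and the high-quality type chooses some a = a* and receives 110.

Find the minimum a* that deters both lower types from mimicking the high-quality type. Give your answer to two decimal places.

3.90

Low-quality type (on-path payoff 53) won't mimic when 53 ≥ 110 − 14.6·a*, i.e. a* ≥ 3.90.
Mid-quality type (on-path payoff 82 − 10.5×0.7 = 74.65) won't mimic when 74.65 ≥ 110 − 10.5·a*, i.e. a* ≥ 3.37.
Both must hold, so a* = max(3.90, 3.37) = 3.90. The low-quality type's constraint binds.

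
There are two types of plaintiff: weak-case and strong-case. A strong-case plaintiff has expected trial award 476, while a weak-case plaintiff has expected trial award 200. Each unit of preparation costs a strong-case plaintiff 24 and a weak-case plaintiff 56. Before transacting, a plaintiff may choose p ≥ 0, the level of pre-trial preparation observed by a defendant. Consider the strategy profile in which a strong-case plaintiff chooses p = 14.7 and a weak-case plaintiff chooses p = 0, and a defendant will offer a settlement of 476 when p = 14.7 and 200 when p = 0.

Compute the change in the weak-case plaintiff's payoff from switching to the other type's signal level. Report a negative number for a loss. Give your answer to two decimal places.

-547.20

Playing p = 0 the weak-case plaintiff receives 200.
Deviating to p = 14.7 brings payment 476 at cost 56 × 14.7 = 823.2, netting -347.2.
Gain from deviating: -347.2 − 200 = -547.20.
The gain is negative, so the weak-case type's incentive-compatibility constraint is satisfied.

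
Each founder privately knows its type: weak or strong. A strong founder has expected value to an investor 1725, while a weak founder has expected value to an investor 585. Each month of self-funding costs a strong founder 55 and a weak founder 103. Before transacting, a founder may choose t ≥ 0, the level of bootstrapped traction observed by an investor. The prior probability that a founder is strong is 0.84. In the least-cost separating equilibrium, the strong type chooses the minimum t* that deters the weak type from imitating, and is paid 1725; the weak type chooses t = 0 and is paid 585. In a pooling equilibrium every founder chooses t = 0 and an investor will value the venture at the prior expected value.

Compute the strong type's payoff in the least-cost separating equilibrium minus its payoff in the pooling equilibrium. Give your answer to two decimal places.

-426.34

Least-cost separating signal: t* solves 585 = 1725 − 103·t*, so t* = (1725 − 585)/103 ≈ 11.0680.
Strong type's separating payoff: 1725 − 55 × t* = 1725 − 55 × (1725 − 585)/103 = 1725 − 62700/103 ≈ 1116.2621.
Pooling payoff: 0.84 × 1725 + 0.16 × 585 = 1542.6.
Difference: 1116.2621 − 1542.6 = -426.3379, i.e. -426.34 to two decimal places.
The strong type would prefer the pooling outcome.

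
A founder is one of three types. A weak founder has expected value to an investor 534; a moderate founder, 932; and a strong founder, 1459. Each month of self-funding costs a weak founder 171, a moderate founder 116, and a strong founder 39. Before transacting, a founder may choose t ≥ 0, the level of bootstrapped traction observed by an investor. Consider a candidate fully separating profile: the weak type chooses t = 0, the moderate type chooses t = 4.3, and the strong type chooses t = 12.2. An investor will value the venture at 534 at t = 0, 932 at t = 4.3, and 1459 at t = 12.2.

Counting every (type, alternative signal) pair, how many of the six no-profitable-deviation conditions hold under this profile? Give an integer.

Weak (own payoff 534): to t=4.3 gives 932 − 171×4.3 = 196.7 → no gain ✓; to t=12.2 gives 1459 − 171×12.2 = -627.2 → no gain ✓.
Moderate (own payoff 932 − 116×4.3 = 433.2): to t=0 gives 534 → profitable ✗; to t=12.2 gives 1459 − 116×12.2 = 43.8 → no gain ✓.
Strong (own payoff 1459 − 39×12.2 = 983.2): to t=0 gives 534 → no gain ✓; to t=4.3 gives 932 − 39×4.3 = 764.3 → no gain ✓.
5 of the 6 constraints hold; not an equilibrium.

5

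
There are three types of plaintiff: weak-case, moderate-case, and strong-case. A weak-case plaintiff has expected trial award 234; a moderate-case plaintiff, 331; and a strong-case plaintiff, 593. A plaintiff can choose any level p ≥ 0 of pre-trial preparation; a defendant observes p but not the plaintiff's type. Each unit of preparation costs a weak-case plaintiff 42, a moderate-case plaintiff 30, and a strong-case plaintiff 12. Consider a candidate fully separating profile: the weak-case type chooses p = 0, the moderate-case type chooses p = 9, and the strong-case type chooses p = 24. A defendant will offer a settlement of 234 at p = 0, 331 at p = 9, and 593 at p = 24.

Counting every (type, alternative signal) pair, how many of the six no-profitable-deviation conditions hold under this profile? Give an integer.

5

Strong-case (own payoff 593 − 12×24 = 305): to p=0 gives 234 → no gain ✓; to p=9 gives 331 − 12×9 = 223 → no gain ✓.
Weak-case (own payoff 234): to p=9 gives 331 − 42×9 = -47 → no gain ✓; to p=24 gives 593 − 42×24 = -415 → no gain ✓.
Moderate-case (own payoff 331 − 30×9 = 61): to p=0 gives 234 → profitable ✗; to p=24 gives 593 − 30×24 = -127 → no gain ✓.
5 of the 6 constraints hold; not an equilibrium.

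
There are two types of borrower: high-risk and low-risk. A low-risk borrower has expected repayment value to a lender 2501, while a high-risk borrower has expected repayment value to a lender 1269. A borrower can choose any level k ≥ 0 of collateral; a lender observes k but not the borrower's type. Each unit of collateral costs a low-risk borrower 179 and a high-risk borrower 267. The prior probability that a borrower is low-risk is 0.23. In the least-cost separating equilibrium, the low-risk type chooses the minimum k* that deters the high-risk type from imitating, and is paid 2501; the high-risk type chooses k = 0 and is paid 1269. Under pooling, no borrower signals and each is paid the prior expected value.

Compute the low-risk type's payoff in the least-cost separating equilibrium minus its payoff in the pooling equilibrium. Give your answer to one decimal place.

122.7

Least-cost separating signal: k* solves 1269 = 2501 − 267·k*, so k* = (2501 − 1269)/267 ≈ 4.6142.
Low-risk type's separating payoff: 2501 − 179 × k* = 2501 − 179 × (2501 − 1269)/267 = 2501 − 220528/267 ≈ 1675.052.
Pooling payoff: 0.23 × 2501 + 0.77 × 1269 = 1552.36.
Difference: 1675.052 − 1552.36 = 122.692, i.e. 122.7 to one decimal place.
The low-risk type prefers to separate.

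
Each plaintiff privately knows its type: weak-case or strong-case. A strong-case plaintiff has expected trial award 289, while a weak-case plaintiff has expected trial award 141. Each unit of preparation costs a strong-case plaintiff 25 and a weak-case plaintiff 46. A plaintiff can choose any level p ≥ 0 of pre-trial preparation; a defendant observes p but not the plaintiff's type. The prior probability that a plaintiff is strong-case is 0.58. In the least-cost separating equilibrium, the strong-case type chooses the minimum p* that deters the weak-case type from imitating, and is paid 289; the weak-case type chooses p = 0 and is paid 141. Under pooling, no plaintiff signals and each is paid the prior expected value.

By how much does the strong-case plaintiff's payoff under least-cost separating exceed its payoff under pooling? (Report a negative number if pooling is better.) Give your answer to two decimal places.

-18.27

Least-cost separating signal: p* solves 141 = 289 − 46·p*, so p* = (289 − 141)/46 ≈ 3.2174.
Strong-case type's separating payoff: 289 − 25 × p* = 289 − 25 × (289 − 141)/46 = 289 − 3700/46 ≈ 208.5652.
Pooling payoff: 0.58 × 289 + 0.42 × 141 = 226.84.
Difference: 208.5652 − 226.84 = -18.2748, i.e. -18.27 to two decimal places.
The strong-case type would prefer the pooling outcome.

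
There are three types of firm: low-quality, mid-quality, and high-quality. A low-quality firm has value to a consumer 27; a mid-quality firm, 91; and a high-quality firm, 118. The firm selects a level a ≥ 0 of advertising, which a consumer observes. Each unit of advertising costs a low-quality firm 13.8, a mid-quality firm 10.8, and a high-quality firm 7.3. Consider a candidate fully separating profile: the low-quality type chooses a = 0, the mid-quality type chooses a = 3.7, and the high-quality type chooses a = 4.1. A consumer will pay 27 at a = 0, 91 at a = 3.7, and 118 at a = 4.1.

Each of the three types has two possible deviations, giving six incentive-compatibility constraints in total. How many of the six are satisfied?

Low-quality (own payoff 27): to a=3.7 gives 91 − 13.8×3.7 = 39.94 → profitable ✗; to a=4.1 gives 118 − 13.8×4.1 = 61.42 → profitable ✗.
Mid-quality (own payoff 91 − 10.8×3.7 = 51.04): to a=0 gives 27 → no gain ✓; to a=4.1 gives 118 − 10.8×4.1 = 73.72 → profitable ✗.
High-quality (own payoff 118 − 7.3×4.1 = 88.07): to a=0 gives 27 → no gain ✓; to a=3.7 gives 91 − 7.3×3.7 = 63.99 → no gain ✓.
3 of the 6 constraints hold; not an equilibrium.

3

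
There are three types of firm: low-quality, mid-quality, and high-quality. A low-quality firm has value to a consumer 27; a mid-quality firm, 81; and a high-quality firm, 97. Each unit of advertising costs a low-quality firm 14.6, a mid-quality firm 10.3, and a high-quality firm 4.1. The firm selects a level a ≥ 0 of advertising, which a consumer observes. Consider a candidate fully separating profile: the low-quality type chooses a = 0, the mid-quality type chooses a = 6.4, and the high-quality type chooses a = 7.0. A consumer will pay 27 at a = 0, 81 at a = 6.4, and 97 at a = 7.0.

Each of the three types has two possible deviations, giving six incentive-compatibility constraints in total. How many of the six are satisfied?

Mid-quality (own payoff 81 − 10.3×6.4 = 15.08): to a=0 gives 27 → profitable ✗; to a=7.0 gives 97 − 10.3×7.0 = 24.9 → profitable ✗.
Low-quality (own payoff 27): to a=6.4 gives 81 − 14.6×6.4 = -12.44 → no gain ✓; to a=7.0 gives 97 − 14.6×7.0 = -5.2 → no gain ✓.
High-quality (own payoff 97 − 4.1×7.0 = 68.3): to a=0 gives 27 → no gain ✓; to a=6.4 gives 81 − 4.1×6.4 = 54.76 → no gain ✓.
4 of the 6 constraints hold; not an equilibrium.

4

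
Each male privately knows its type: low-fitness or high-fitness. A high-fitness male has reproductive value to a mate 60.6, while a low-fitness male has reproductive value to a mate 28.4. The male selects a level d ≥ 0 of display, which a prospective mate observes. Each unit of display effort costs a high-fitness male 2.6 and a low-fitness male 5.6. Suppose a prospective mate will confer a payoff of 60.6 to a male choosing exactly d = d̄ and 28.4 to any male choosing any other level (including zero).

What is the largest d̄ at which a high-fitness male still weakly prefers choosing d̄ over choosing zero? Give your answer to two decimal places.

Choosing d̄ yields the high-fitness type 60.6 − 2.6·d̄; choosing zero yields 28.4.
The high-fitness type is indifferent at 60.6 − 2.6·d̄ = 28.4, i.e. d̄ = (60.6 − 28.4) / 2.6 ≈ 12.38.
For any d̄ above 12.38 the high-fitness type would rather pool at zero, so separation collapses.

12.38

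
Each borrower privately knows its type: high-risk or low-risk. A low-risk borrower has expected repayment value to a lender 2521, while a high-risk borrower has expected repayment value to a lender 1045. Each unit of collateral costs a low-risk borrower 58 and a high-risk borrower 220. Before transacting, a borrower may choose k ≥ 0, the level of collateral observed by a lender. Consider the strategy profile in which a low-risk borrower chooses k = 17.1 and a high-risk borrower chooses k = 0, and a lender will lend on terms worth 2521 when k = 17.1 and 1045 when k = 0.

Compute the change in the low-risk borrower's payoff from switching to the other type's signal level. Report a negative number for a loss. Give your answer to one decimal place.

Playing k = 17.1 the low-risk borrower receives 2521 − 58 × 17.1 = 1529.2.
Deviating to k = 0 yields 1045 instead.
Gain from deviating: 1045 − 1529.2 = -484.2.
The gain is negative, so the low-risk type's incentive-compatibility constraint is satisfied.

-484.2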